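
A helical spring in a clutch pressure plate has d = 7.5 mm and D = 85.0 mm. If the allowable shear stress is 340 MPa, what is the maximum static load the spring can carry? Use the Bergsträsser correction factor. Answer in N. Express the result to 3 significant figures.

C = D/d = 85.0/7.5 = 11.3333
K_B = (4C+2)/(4C−3) = 47.333/42.333 = 1.1181
τ_max = K·8FD/(πd³) → F_max = τ_allow·πd³/(8DK)
F_max = 340·π·7.5³/(8·85.0·1.1181) = 4.5062e+05/760.31 = 592.68 N

593 N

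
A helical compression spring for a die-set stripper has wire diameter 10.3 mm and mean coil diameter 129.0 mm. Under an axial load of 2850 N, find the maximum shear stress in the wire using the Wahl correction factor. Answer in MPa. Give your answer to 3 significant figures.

Spring index C = D/d = 129.0/10.3 = 12.5243
K_W = (4C−1)/(4C−4) + 0.615/C = 49.097/46.097 + 0.0491 = 1.1142
τ₀ = 8FD/(πd³) = 8·2850·129.0/(π·10.3³) = 2.9412e+06/3432.9 = 856.77 MPa
τ_max = K·τ₀ = 1.1142 × 856.77 = 954.6 MPa

955 MPa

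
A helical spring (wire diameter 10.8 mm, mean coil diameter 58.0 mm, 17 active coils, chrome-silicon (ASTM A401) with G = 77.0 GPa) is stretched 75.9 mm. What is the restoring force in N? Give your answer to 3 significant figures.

3000 N

k = Gd⁴/(8D³N_a) = (77.0×10³)(10.8⁴)/(8·58.0³·17) = 39.479 N/mm
F = k·δ = 39.479 × 75.9 = 2996.4 N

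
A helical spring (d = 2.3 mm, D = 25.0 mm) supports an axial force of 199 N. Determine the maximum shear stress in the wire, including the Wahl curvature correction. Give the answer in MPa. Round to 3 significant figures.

Spring index C = D/d = 25.0/2.3 = 10.8696
K_W = (4C−1)/(4C−4) + 0.615/C = 42.478/39.478 + 0.0566 = 1.1326
τ₀ = 8FD/(πd³) = 8·199·25.0/(π·2.3³) = 39800/38.224 = 1041.2 MPa
τ_max = K·τ₀ = 1.1326 × 1041.2 = 1179.3 MPa

1180 MPa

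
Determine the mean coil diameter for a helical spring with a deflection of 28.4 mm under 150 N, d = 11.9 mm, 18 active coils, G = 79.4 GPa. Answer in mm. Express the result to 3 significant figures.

Required rate k = F/δ = 150/28.4 = 5.2817 N/mm
D = (Gd⁴/(8N_a·k))^(1/3) = (79.4×10³·11.9⁴/(8·18·5.2817))^(1/3)
  = (2.0935e+06)^(1/3) = 127.9257 mm

128 mm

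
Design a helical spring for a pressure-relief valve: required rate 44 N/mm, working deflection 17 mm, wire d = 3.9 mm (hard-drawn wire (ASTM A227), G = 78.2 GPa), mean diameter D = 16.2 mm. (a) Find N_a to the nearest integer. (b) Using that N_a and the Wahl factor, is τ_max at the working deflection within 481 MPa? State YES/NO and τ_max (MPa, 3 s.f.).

N_a = Gd⁴/(8D³k) = (78.2×10³)(3.9⁴)/(8·16.2³·44) = 12.09 → N_a = 12
Actual rate k = Gd⁴/(8D³·12) = 44.325 N/mm
Working load F = kδ = 44.325·17 = 753.53 N
C = 16.2/3.9 = 4.1538; K_W = (4C−1)/(4C−4)+0.615/C = 1.3859
τ_max = K_W·8FD/(πd³) = 1.3859·524.03 = 726.24 MPa
τ_max > 481 MPa → exceeds allowable

(a) 12 coils; (b) NO, τ_max = 726 MPa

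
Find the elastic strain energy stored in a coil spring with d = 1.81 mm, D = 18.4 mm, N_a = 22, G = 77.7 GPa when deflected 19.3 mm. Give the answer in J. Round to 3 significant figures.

0.142 J

k = Gd⁴/(8D³N_a) = (77.7×10³)(1.81⁴)/(8·18.4³·22) = 0.76062 N/mm
U = ½kδ² = 0.5 × 0.76062 × 19.3² = 141.66 N·mm = 0.14166 J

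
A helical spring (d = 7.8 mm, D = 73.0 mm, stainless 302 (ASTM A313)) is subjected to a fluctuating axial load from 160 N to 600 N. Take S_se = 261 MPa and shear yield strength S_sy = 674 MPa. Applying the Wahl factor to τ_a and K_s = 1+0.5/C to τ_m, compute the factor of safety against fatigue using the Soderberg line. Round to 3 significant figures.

1.63

C = D/d = 73.0/7.8 = 9.3590; K_W = (4C−1)/(4C−4)+0.615/C = 1.1554; K_s = 1+0.5/C = 1.0534
F_a = (F_max−F_min)/2 = 220 N; F_m = (F_max+F_min)/2 = 380 N
τ_a = K_W·8F_aD/(πd³) = 1.1554 × 86.179 = 99.574 MPa
τ_m = K_s·8F_mD/(πd³) = 1.0534 × 148.85 = 156.81 MPa
Soderberg: 1/n_f = τ_a/S_se + τ_m/S_sy = 99.574/261 + 156.81/674 = 0.38151 + 0.23265 = 0.61416
n_f = 1/0.61416 = 1.628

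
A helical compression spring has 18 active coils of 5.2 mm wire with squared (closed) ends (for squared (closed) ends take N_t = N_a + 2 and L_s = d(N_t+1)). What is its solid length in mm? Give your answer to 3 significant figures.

squared (closed) ends: N_t = N_a + 2 = 18 + 2 = 20
L_s = d·(N_t+1) = 5.2 × 21 = 109.2 mm

109 mm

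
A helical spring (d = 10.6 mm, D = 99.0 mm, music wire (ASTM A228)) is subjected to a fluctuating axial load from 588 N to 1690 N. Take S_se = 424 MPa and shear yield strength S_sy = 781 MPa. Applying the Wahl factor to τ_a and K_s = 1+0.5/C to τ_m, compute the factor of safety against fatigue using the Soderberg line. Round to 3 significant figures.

C = D/d = 99.0/10.6 = 9.3396; K_W = (4C−1)/(4C−4)+0.615/C = 1.1558; K_s = 1+0.5/C = 1.0535
F_a = (F_max−F_min)/2 = 551 N; F_m = (F_max+F_min)/2 = 1139 N
τ_a = K_W·8F_aD/(πd³) = 1.1558 × 116.63 = 134.8 MPa
τ_m = K_s·8F_mD/(πd³) = 1.0535 × 241.09 = 254 MPa
Soderberg: 1/n_f = τ_a/S_se + τ_m/S_sy = 134.8/424 + 254/781 = 0.31792 + 0.32522 = 0.64314
n_f = 1/0.64314 = 1.555

1.55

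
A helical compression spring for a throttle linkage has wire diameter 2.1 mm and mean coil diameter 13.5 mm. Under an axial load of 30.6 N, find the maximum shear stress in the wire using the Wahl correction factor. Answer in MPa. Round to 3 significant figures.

140 MPa

Spring index C = D/d = 13.5/2.1 = 6.4286
K_W = (4C−1)/(4C−4) + 0.615/C = 24.714/21.714 + 0.0957 = 1.2338
τ₀ = 8FD/(πd³) = 8·30.6·13.5/(π·2.1³) = 3304.8/29.094 = 113.59 MPa
τ_max = K·τ₀ = 1.2338 × 113.59 = 140.15 MPa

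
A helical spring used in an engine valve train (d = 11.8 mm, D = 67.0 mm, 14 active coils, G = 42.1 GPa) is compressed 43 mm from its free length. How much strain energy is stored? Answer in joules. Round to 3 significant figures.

22.4 J

k = Gd⁴/(8D³N_a) = (42.1×10³)(11.8⁴)/(8·67.0³·14) = 24.231 N/mm
U = ½kδ² = 0.5 × 24.231 × 43² = 22401 N·mm = 22.401 J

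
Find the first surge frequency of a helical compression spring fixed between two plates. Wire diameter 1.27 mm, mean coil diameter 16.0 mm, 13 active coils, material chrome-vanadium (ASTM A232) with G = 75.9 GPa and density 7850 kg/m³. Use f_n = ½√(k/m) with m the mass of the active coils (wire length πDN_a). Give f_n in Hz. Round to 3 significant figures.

k = Gd⁴/(8D³N_a) = (75.9×10³)(1.27⁴)/(8·16.0³·13) = 0.46351 N/mm = 463.51 N/m
Wire length L = πDN_a = π·16.0·13 = 653.45 mm
m = ρ·(πd²/4)·L = 7850 × 1.2668×10⁻⁶ m² × 0.65345 m = 0.006498 kg
f_n = ½√(k/m) = 0.5·√(463.51/0.006498) = 0.5·√(71332) = 133.54 Hz

134 Hz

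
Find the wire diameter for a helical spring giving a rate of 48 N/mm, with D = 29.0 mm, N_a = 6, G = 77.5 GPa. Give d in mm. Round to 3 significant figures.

5.19 mm

d = (8D³N_a·k / G)^(1/4) = (8·29.0³·6·48 / (77.5×10³))^0.25
  = (725.06)^0.25 = 5.1891 mm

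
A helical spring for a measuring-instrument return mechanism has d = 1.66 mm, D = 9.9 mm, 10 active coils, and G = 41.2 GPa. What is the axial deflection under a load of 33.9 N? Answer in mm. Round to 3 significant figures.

k = Gd⁴/(8D³N_a) = (41.2×10³)(1.66⁴)/(8·9.9³·10) = 4.0303 N/mm
δ = F/k = 33.9 / 4.0303 = 8.4113 mm

8.41 mm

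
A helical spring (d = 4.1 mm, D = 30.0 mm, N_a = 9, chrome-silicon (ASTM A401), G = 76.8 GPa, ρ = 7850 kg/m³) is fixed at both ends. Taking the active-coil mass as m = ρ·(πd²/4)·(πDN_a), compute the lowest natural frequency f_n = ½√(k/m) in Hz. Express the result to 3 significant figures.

k = Gd⁴/(8D³N_a) = (76.8×10³)(4.1⁴)/(8·30.0³·9) = 11.164 N/mm = 11164 N/m
Wire length L = πDN_a = π·30.0·9 = 848.23 mm
m = ρ·(πd²/4)·L = 7850 × 13.203×10⁻⁶ m² × 0.84823 m = 0.087911 kg
f_n = ½√(k/m) = 0.5·√(11164/0.087911) = 0.5·√(1.2699e+05) = 178.18 Hz

178 Hz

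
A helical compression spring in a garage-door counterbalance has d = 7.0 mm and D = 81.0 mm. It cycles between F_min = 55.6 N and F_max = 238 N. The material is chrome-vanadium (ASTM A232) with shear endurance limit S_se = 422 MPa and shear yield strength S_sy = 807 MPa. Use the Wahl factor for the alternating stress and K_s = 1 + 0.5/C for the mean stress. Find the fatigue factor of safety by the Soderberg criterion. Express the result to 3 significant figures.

C = D/d = 81.0/7.0 = 11.5714; K_W = (4C−1)/(4C−4)+0.615/C = 1.1241; K_s = 1+0.5/C = 1.0432
F_a = (F_max−F_min)/2 = 91.2 N; F_m = (F_max+F_min)/2 = 146.8 N
τ_a = K_W·8F_aD/(πd³) = 1.1241 × 54.844 = 61.649 MPa
τ_m = K_s·8F_mD/(πd³) = 1.0432 × 88.279 = 92.093 MPa
Soderberg: 1/n_f = τ_a/S_se + τ_m/S_sy = 61.649/422 + 92.093/807 = 0.14609 + 0.11412 = 0.26021
n_f = 1/0.26021 = 3.843

3.84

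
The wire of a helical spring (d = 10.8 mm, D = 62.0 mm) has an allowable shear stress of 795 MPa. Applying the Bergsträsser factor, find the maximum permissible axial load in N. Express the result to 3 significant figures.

C = D/d = 62.0/10.8 = 5.7407
K_B = (4C+2)/(4C−3) = 24.963/19.963 = 1.2505
τ_max = K·8FD/(πd³) → F_max = τ_allow·πd³/(8DK)
F_max = 795·π·10.8³/(8·62.0·1.2505) = 3.1462e+06/620.23 = 5072.7 N

5070 N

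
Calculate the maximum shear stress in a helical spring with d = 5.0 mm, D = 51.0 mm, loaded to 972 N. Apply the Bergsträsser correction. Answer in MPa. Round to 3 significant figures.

Spring index C = D/d = 51.0/5.0 = 10.2000
K_B = (4C+2)/(4C−3) = 42.800/37.800 = 1.1323
τ₀ = 8FD/(πd³) = 8·972·51.0/(π·5.0³) = 396576/392.7 = 1009.9 MPa
τ_max = K·τ₀ = 1.1323 × 1009.9 = 1143.5 MPa

1140 MPa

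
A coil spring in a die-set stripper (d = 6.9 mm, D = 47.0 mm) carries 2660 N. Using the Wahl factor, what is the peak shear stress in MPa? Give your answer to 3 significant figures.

1180 MPa

Spring index C = D/d = 47.0/6.9 = 6.8116
K_W = (4C−1)/(4C−4) + 0.615/C = 26.246/23.246 + 0.0903 = 1.2193
τ₀ = 8FD/(πd³) = 8·2660·47.0/(π·6.9³) = 1.00016e+06/1032 = 969.11 MPa
τ_max = K·τ₀ = 1.2193 × 969.11 = 1181.7 MPa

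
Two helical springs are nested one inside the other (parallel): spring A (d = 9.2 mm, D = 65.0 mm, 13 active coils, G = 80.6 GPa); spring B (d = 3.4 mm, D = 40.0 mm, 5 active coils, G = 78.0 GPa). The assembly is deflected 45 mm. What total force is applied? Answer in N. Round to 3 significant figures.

1090 N

k_A = Gd⁴/(8D³N_a) = (80.6×10³)(9.2⁴)/(8·65.0³·13) = 20.217 N/mm
k_B = Gd⁴/(8D³N_a) = (78.0×10³)(3.4⁴)/(8·40.0³·5) = 4.0716 N/mm
Parallel: k_eq = 20.217 + 4.0716 = 24.288 N/mm
F = k_eq·δ = 24.288·45 = 1093 N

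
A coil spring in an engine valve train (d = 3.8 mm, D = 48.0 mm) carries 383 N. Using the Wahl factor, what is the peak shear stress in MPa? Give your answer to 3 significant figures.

Spring index C = D/d = 48.0/3.8 = 12.6316
K_W = (4C−1)/(4C−4) + 0.615/C = 49.526/46.526 + 0.0487 = 1.1132
τ₀ = 8FD/(πd³) = 8·383·48.0/(π·3.8³) = 147072/172.39 = 853.16 MPa
τ_max = K·τ₀ = 1.1132 × 853.16 = 949.71 MPa

950 MPa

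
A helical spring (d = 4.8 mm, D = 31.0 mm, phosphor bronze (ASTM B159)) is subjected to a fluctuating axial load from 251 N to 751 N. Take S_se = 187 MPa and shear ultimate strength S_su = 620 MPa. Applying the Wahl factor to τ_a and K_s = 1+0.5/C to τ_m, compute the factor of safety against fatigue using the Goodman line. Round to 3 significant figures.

C = D/d = 31.0/4.8 = 6.4583; K_W = (4C−1)/(4C−4)+0.615/C = 1.2326; K_s = 1+0.5/C = 1.0774
F_a = (F_max−F_min)/2 = 250 N; F_m = (F_max+F_min)/2 = 501 N
τ_a = K_W·8F_aD/(πd³) = 1.2326 × 178.45 = 219.96 MPa
τ_m = K_s·8F_mD/(πd³) = 1.0774 × 357.62 = 385.3 MPa
Goodman: 1/n_f = τ_a/S_se + τ_m/S_su = 219.96/187 + 385.3/620 = 1.17628 + 0.62145 = 1.7977
n_f = 1/1.7977 = 0.5563

0.556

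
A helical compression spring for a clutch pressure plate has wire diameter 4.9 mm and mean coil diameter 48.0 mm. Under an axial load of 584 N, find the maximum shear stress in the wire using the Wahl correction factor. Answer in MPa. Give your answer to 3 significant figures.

697 MPa

Spring index C = D/d = 48.0/4.9 = 9.7959
K_W = (4C−1)/(4C−4) + 0.615/C = 38.184/35.184 + 0.0628 = 1.1480
τ₀ = 8FD/(πd³) = 8·584·48.0/(π·4.9³) = 224256/369.61 = 606.74 MPa
τ_max = K·τ₀ = 1.1480 × 606.74 = 696.57 MPa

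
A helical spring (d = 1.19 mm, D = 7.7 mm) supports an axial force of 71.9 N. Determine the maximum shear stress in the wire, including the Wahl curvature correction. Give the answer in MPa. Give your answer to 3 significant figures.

1030 MPa

Spring index C = D/d = 7.7/1.19 = 6.4706
K_W = (4C−1)/(4C−4) + 0.615/C = 24.882/21.882 + 0.0950 = 1.2321
τ₀ = 8FD/(πd³) = 8·71.9·7.7/(π·1.19³) = 4429.04/5.2941 = 836.6 MPa
τ_max = K·τ₀ = 1.2321 × 836.6 = 1030.8 MPa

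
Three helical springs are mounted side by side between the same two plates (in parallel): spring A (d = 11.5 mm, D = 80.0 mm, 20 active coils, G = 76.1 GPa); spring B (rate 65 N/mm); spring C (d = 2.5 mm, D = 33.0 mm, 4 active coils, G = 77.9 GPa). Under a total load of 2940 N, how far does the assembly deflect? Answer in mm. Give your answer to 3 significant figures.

35.0 mm

k_A = Gd⁴/(8D³N_a) = (76.1×10³)(11.5⁴)/(8·80.0³·20) = 16.247 N/mm
k_C = Gd⁴/(8D³N_a) = (77.9×10³)(2.5⁴)/(8·33.0³·4) = 2.6461 N/mm
Parallel: k_eq = 16.247 + 65 + 2.6461 = 83.894 N/mm
δ = F/k_eq = 2940/83.894 = 35.044 mm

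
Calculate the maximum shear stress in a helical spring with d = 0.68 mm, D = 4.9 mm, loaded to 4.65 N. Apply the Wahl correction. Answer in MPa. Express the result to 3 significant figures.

223 MPa

Spring index C = D/d = 4.9/0.68 = 7.2059
K_W = (4C−1)/(4C−4) + 0.615/C = 27.824/24.824 + 0.0853 = 1.2062
τ₀ = 8FD/(πd³) = 8·4.65·4.9/(π·0.68³) = 182.28/0.98782 = 184.53 MPa
τ_max = K·τ₀ = 1.2062 × 184.53 = 222.58 MPa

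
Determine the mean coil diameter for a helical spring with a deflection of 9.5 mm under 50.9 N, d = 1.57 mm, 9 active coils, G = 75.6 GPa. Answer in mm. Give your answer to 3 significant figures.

10.6 mm

Required rate k = F/δ = 50.9/9.5 = 5.3579 N/mm
D = (Gd⁴/(8N_a·k))^(1/3) = (75.6×10³·1.57⁴/(8·9·5.3579))^(1/3)
  = (1190.68)^(1/3) = 10.5990 mm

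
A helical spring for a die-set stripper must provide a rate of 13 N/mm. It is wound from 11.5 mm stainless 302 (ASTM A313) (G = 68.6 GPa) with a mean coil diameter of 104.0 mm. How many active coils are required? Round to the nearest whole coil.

10

N_a = Gd⁴/(8D³k) = (68.6×10³ × 11.5⁴)/(8 × 104.0³ × 13)
    = 1.19982e+09 / 1.16986e+08 = 10.26 → 10 coils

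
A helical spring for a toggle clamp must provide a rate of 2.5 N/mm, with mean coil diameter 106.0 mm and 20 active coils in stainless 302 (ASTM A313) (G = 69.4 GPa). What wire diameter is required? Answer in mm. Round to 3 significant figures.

9.10 mm

d = (8D³N_a·k / G)^(1/4) = (8·106.0³·20·2.5 / (69.4×10³))^0.25
  = (6864.6)^0.25 = 9.1024 mm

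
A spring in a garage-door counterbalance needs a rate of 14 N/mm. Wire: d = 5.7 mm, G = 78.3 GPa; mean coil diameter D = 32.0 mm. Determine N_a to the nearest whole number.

23

N_a = Gd⁴/(8D³k) = (78.3×10³ × 5.7⁴)/(8 × 32.0³ × 14)
    = 8.26535e+07 / 3.67002e+06 = 22.52 → 23 coils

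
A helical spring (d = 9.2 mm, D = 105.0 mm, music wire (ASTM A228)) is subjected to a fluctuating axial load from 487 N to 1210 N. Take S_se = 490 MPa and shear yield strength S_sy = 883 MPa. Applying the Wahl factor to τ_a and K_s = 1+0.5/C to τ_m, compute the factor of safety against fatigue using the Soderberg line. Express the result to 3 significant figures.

1.59

C = D/d = 105.0/9.2 = 11.4130; K_W = (4C−1)/(4C−4)+0.615/C = 1.1259; K_s = 1+0.5/C = 1.0438
F_a = (F_max−F_min)/2 = 361.5 N; F_m = (F_max+F_min)/2 = 848.5 N
τ_a = K_W·8F_aD/(πd³) = 1.1259 × 124.13 = 139.76 MPa
τ_m = K_s·8F_mD/(πd³) = 1.0438 × 291.35 = 304.12 MPa
Soderberg: 1/n_f = τ_a/S_se + τ_m/S_sy = 139.76/490 + 304.12/883 = 0.28522 + 0.34441 = 0.62963
n_f = 1/0.62963 = 1.588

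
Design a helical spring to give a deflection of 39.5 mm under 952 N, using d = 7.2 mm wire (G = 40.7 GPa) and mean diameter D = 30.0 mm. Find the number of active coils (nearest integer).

Required rate k = F/δ = 952/39.5 = 24.101 N/mm
N_a = Gd⁴/(8D³k) = (40.7×10³ × 7.2⁴)/(8 × 30.0³ × 24.101)
    = 1.09377e+08 / 5.20587e+06 = 21.01 → 21 coils

21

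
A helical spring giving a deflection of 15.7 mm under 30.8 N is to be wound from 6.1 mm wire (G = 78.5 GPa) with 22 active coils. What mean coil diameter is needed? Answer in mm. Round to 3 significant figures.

68.0 mm

Required rate k = F/δ = 30.8/15.7 = 1.9618 N/mm
D = (Gd⁴/(8N_a·k))^(1/3) = (78.5×10³·6.1⁴/(8·22·1.9618))^(1/3)
  = (314793)^(1/3) = 68.0260 mm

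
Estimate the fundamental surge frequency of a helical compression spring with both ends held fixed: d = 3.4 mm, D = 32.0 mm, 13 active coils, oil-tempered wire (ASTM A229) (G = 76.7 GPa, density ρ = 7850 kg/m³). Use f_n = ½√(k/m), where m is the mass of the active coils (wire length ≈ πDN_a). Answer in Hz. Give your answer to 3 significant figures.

89.8 Hz

k = Gd⁴/(8D³N_a) = (76.7×10³)(3.4⁴)/(8·32.0³·13) = 3.0077 N/mm = 3007.7 N/m
Wire length L = πDN_a = π·32.0·13 = 1306.9 mm
m = ρ·(πd²/4)·L = 7850 × 9.0792×10⁻⁶ m² × 1.3069 m = 0.093145 kg
f_n = ½√(k/m) = 0.5·√(3007.7/0.093145) = 0.5·√(32290) = 89.847 Hz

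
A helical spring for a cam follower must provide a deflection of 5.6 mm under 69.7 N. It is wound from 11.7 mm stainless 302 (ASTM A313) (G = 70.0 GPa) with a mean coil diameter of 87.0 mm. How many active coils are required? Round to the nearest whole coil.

20

Required rate k = F/δ = 69.7/5.6 = 12.446 N/mm
N_a = Gd⁴/(8D³k) = (70.0×10³ × 11.7⁴)/(8 × 87.0³ × 12.446)
    = 1.31172e+09 / 6.55681e+07 = 20.01 → 20 coils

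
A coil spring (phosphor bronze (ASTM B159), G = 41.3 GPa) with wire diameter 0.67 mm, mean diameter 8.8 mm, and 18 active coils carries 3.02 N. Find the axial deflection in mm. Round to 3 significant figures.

35.6 mm

k = Gd⁴/(8D³N_a) = (41.3×10³)(0.67⁴)/(8·8.8³·18) = 0.084808 N/mm
δ = F/k = 3.02 / 0.084808 = 35.61 mm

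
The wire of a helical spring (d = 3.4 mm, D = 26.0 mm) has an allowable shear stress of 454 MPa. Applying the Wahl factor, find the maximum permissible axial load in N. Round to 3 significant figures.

C = D/d = 26.0/3.4 = 7.6471
K_W = (4C−1)/(4C−4) + 0.615/C = 29.588/26.588 + 0.0804 = 1.1933
τ_max = K·8FD/(πd³) → F_max = τ_allow·πd³/(8DK)
F_max = 454·π·3.4³/(8·26.0·1.1933) = 56059/248.2 = 225.86 N

226 N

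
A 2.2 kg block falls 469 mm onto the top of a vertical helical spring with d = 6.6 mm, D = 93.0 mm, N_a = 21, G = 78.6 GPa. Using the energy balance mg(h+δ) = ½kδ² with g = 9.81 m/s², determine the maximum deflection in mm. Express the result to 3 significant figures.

156 mm

k = Gd⁴/(8D³N_a) = (78.6×10³)(6.6⁴)/(8·93.0³·21) = 1.1037 N/mm
W = mg = 2.2 × 9.81 = 21.582 N
½kδ² − Wδ − Wh = 0 → δ = (W + √(W² + 2kWh))/k
δ = (21.582 + √(465.78 + 22342.7))/1.1037 = (21.582 + 151.02)/1.1037 = 156.39 mm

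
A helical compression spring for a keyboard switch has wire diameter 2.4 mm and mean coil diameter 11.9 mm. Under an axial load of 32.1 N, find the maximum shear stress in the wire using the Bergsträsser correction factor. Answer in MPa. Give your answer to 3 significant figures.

91.3 MPa

Spring index C = D/d = 11.9/2.4 = 4.9583
K_B = (4C+2)/(4C−3) = 21.833/16.833 = 1.2970
τ₀ = 8FD/(πd³) = 8·32.1·11.9/(π·2.4³) = 3055.92/43.429 = 70.365 MPa
τ_max = K·τ₀ = 1.2970 × 70.365 = 91.266 MPa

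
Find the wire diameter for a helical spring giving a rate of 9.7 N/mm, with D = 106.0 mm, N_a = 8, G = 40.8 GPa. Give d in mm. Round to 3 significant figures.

d = (8D³N_a·k / G)^(1/4) = (8·106.0³·8·9.7 / (40.8×10³))^0.25
  = (18122)^0.25 = 11.6025 mm

11.6 mm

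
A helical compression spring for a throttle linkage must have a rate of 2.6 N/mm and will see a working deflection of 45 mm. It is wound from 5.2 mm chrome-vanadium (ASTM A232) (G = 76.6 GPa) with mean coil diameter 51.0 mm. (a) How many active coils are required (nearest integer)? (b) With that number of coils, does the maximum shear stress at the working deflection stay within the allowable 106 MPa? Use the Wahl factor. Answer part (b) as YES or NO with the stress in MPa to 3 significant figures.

N_a = Gd⁴/(8D³k) = (76.6×10³)(5.2⁴)/(8·51.0³·2.6) = 20.3 → N_a = 20
Actual rate k = Gd⁴/(8D³·20) = 2.6388 N/mm
Working load F = kδ = 2.6388·45 = 118.75 N
C = 51.0/5.2 = 9.8077; K_W = (4C−1)/(4C−4)+0.615/C = 1.1479
τ_max = K_W·8FD/(πd³) = 1.1479·109.68 = 125.9 MPa
τ_max > 106 MPa → exceeds allowable

(a) 20 coils; (b) NO, τ_max = 126 MPa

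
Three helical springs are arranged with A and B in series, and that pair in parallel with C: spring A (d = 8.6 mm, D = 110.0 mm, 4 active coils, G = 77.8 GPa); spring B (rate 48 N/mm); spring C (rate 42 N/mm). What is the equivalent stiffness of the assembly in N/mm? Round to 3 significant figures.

k_A = Gd⁴/(8D³N_a) = (77.8×10³)(8.6⁴)/(8·110.0³·4) = 9.9918 N/mm
Springs A,B series: k_AB = 1/(1/9.9918+1/48) = 8.2703 N/mm; parallel with C: k_eq = 8.2703+42 = 50.27 N/mm

50.3 N/mm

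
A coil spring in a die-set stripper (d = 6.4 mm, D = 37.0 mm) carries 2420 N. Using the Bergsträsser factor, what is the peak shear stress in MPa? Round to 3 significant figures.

1090 MPa

Spring index C = D/d = 37.0/6.4 = 5.7812
K_B = (4C+2)/(4C−3) = 25.125/20.125 = 1.2484
τ₀ = 8FD/(πd³) = 8·2420·37.0/(π·6.4³) = 716320/823.55 = 869.8 MPa
τ_max = K·τ₀ = 1.2484 × 869.8 = 1085.9 MPa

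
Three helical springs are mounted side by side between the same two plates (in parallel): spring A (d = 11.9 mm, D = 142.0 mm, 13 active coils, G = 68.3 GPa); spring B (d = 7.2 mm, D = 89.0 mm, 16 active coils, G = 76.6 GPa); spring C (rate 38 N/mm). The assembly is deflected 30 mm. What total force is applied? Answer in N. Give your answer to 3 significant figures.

1350 N

k_A = Gd⁴/(8D³N_a) = (68.3×10³)(11.9⁴)/(8·142.0³·13) = 4.5995 N/mm
k_B = Gd⁴/(8D³N_a) = (76.6×10³)(7.2⁴)/(8·89.0³·16) = 2.2813 N/mm
Parallel: k_eq = 4.5995 + 2.2813 + 38 = 44.881 N/mm
F = k_eq·δ = 44.881·30 = 1346.4 N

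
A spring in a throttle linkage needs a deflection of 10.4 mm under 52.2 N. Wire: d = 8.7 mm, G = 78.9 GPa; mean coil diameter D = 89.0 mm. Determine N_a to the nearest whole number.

16

Required rate k = F/δ = 52.2/10.4 = 5.0192 N/mm
N_a = Gd⁴/(8D³k) = (78.9×10³ × 8.7⁴)/(8 × 89.0³ × 5.0192)
    = 4.52016e+08 / 2.83072e+07 = 15.97 → 16 coils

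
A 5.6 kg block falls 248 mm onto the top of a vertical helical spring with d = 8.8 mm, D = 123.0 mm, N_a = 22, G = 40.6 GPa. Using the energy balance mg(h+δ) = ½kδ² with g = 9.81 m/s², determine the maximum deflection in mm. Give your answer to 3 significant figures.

279 mm

k = Gd⁴/(8D³N_a) = (40.6×10³)(8.8⁴)/(8·123.0³·22) = 0.74341 N/mm
W = mg = 5.6 × 9.81 = 54.936 N
½kδ² − Wδ − Wh = 0 → δ = (W + √(W² + 2kWh))/k
δ = (54.936 + √(3018 + 20256.6))/0.74341 = (54.936 + 152.56)/0.74341 = 279.11 mm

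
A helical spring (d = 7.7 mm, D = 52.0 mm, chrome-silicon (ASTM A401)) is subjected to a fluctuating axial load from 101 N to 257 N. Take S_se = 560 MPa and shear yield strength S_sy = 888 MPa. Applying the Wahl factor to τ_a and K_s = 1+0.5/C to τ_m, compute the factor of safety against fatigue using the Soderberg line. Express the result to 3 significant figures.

8.92

C = D/d = 52.0/7.7 = 6.7532; K_W = (4C−1)/(4C−4)+0.615/C = 1.2214; K_s = 1+0.5/C = 1.0740
F_a = (F_max−F_min)/2 = 78 N; F_m = (F_max+F_min)/2 = 179 N
τ_a = K_W·8F_aD/(πd³) = 1.2214 × 22.624 = 27.633 MPa
τ_m = K_s·8F_mD/(πd³) = 1.0740 × 51.919 = 55.763 MPa
Soderberg: 1/n_f = τ_a/S_se + τ_m/S_sy = 27.633/560 + 55.763/888 = 0.04935 + 0.06280 = 0.11214
n_f = 1/0.11214 = 8.917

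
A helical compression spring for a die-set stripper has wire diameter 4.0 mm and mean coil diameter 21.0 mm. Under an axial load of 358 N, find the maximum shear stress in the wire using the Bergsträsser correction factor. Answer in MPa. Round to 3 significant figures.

Spring index C = D/d = 21.0/4.0 = 5.2500
K_B = (4C+2)/(4C−3) = 23.000/18.000 = 1.2778
τ₀ = 8FD/(πd³) = 8·358·21.0/(π·4.0³) = 60144/201.06 = 299.13 MPa
τ_max = K·τ₀ = 1.2778 × 299.13 = 382.22 MPa

382 MPa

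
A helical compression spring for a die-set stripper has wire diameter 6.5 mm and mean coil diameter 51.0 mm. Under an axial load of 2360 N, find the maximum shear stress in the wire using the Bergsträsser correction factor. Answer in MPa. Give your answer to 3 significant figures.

1310 MPa

Spring index C = D/d = 51.0/6.5 = 7.8462
K_B = (4C+2)/(4C−3) = 33.385/28.385 = 1.1762
τ₀ = 8FD/(πd³) = 8·2360·51.0/(π·6.5³) = 962880/862.76 = 1116 MPa
τ_max = K·τ₀ = 1.1762 × 1116 = 1312.6 MPa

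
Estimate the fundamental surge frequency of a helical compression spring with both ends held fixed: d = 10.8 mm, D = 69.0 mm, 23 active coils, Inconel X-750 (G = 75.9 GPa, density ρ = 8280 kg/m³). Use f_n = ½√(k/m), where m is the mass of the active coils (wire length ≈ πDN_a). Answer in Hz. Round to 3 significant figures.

33.6 Hz

k = Gd⁴/(8D³N_a) = (75.9×10³)(10.8⁴)/(8·69.0³·23) = 17.083 N/mm = 17083 N/m
Wire length L = πDN_a = π·69.0·23 = 4985.7 mm
m = ρ·(πd²/4)·L = 8280 × 91.609×10⁻⁶ m² × 4.9857 m = 3.7818 kg
f_n = ½√(k/m) = 0.5·√(17083/3.7818) = 0.5·√(4517.3) = 33.605 Hz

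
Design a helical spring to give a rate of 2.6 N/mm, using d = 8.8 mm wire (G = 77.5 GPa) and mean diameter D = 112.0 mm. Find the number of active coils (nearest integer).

16

N_a = Gd⁴/(8D³k) = (77.5×10³ × 8.8⁴)/(8 × 112.0³ × 2.6)
    = 4.64764e+08 / 2.92225e+07 = 15.9 → 16 coils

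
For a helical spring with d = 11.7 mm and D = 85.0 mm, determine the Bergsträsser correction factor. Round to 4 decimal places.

1.1919

C = D/d = 85.0/11.7 = 7.2650
K_B = (4C+2)/(4C−3) = 31.060/26.060 = 1.1919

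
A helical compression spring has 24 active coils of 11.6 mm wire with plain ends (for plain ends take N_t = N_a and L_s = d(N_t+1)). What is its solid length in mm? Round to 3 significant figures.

290 mm

plain ends: N_t = N_a = 24
L_s = d·(N_t+1) = 11.6 × 25 = 290 mm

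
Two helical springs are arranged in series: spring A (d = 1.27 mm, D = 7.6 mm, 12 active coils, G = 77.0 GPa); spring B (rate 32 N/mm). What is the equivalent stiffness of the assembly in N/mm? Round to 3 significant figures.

4.14 N/mm

k_A = Gd⁴/(8D³N_a) = (77.0×10³)(1.27⁴)/(8·7.6³·12) = 4.7533 N/mm
Series: 1/k_eq = 1/4.7533 + 1/32 = 0.24163; k_eq = 4.1385 N/mm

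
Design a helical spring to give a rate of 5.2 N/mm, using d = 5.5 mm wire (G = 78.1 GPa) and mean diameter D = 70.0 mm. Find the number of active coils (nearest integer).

5

N_a = Gd⁴/(8D³k) = (78.1×10³ × 5.5⁴)/(8 × 70.0³ × 5.2)
    = 7.14664e+07 / 1.42688e+07 = 5.009 → 5 coils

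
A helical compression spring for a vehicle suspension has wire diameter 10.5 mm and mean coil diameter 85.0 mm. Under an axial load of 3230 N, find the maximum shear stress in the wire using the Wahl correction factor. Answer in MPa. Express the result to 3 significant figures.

714 MPa

Spring index C = D/d = 85.0/10.5 = 8.0952
K_W = (4C−1)/(4C−4) + 0.615/C = 31.381/28.381 + 0.0760 = 1.1817
τ₀ = 8FD/(πd³) = 8·3230·85.0/(π·10.5³) = 2.1964e+06/3636.8 = 603.94 MPa
τ_max = K·τ₀ = 1.1817 × 603.94 = 713.66 MPa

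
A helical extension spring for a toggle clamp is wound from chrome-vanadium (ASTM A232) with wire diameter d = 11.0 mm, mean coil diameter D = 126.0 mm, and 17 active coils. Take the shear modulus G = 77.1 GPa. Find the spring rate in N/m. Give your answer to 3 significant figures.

4150 N/m

k = Gd⁴/(8D³N_a) = (77.1×10³ × 11.0⁴) / (8 × 126.0³ × 17)
  = 1.12882e+09 / 2.72051e+08 = 4.1493 N/mm = 4149.3 N/m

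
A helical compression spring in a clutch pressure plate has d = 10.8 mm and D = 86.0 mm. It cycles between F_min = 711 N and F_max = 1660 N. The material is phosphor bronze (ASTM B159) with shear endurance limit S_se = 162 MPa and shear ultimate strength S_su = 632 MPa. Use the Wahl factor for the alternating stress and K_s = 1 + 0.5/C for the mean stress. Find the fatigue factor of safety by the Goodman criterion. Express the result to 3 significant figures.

1.05

C = D/d = 86.0/10.8 = 7.9630; K_W = (4C−1)/(4C−4)+0.615/C = 1.1849; K_s = 1+0.5/C = 1.0628
F_a = (F_max−F_min)/2 = 474.5 N; F_m = (F_max+F_min)/2 = 1185.5 N
τ_a = K_W·8F_aD/(πd³) = 1.1849 × 82.49 = 97.747 MPa
τ_m = K_s·8F_mD/(πd³) = 1.0628 × 206.1 = 219.04 MPa
Goodman: 1/n_f = τ_a/S_se + τ_m/S_su = 97.747/162 + 219.04/632 = 0.60337 + 0.34658 = 0.94995
n_f = 1/0.94995 = 1.053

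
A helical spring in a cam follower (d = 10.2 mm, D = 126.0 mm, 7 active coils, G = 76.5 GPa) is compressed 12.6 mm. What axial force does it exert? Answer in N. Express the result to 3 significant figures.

k = Gd⁴/(8D³N_a) = (76.5×10³)(10.2⁴)/(8·126.0³·7) = 7.392 N/mm
F = k·δ = 7.392 × 12.6 = 93.139 N

93.1 N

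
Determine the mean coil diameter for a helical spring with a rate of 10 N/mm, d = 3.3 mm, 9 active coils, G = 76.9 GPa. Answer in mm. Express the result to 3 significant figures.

23.3 mm

D = (Gd⁴/(8N_a·k))^(1/3) = (76.9×10³·3.3⁴/(8·9·10))^(1/3)
  = (12666.3)^(1/3) = 23.3104 mm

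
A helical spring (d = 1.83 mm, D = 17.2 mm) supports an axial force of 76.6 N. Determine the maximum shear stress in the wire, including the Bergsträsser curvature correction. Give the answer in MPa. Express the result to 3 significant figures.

627 MPa

Spring index C = D/d = 17.2/1.83 = 9.3989
K_B = (4C+2)/(4C−3) = 39.596/34.596 = 1.1445
τ₀ = 8FD/(πd³) = 8·76.6·17.2/(π·1.83³) = 10540.2/19.253 = 547.45 MPa
τ_max = K·τ₀ = 1.1445 × 547.45 = 626.57 MPa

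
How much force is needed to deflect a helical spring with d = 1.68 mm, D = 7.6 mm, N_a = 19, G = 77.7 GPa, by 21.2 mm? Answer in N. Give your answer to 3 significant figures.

197 N

k = Gd⁴/(8D³N_a) = (77.7×10³)(1.68⁴)/(8·7.6³·19) = 9.2763 N/mm
F = k·δ = 9.2763 × 21.2 = 196.66 N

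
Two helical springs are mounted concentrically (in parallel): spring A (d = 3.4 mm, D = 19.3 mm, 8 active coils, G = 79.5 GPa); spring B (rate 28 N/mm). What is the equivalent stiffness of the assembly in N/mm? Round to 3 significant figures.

k_A = Gd⁴/(8D³N_a) = (79.5×10³)(3.4⁴)/(8·19.3³·8) = 23.09 N/mm
Parallel: k_eq = 23.09 + 28 = 51.09 N/mm

51.1 N/mm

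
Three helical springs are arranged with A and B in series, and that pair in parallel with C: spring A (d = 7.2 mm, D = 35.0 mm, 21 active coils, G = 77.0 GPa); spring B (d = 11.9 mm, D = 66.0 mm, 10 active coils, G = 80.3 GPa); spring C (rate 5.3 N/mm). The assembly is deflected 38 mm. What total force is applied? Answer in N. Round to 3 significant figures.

975 N

k_A = Gd⁴/(8D³N_a) = (77.0×10³)(7.2⁴)/(8·35.0³·21) = 28.728 N/mm
k_B = Gd⁴/(8D³N_a) = (80.3×10³)(11.9⁴)/(8·66.0³·10) = 70.013 N/mm
Springs A,B series: k_AB = 1/(1/28.728+1/70.013) = 20.37 N/mm; parallel with C: k_eq = 20.37+5.3 = 25.67 N/mm
F = k_eq·δ = 25.67·38 = 975.46 N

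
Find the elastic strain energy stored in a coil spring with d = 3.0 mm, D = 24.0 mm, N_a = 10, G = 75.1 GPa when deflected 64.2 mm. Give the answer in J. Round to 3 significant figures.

k = Gd⁴/(8D³N_a) = (75.1×10³)(3.0⁴)/(8·24.0³·10) = 5.5005 N/mm
U = ½kδ² = 0.5 × 5.5005 × 64.2² = 11336 N·mm = 11.336 J

11.3 J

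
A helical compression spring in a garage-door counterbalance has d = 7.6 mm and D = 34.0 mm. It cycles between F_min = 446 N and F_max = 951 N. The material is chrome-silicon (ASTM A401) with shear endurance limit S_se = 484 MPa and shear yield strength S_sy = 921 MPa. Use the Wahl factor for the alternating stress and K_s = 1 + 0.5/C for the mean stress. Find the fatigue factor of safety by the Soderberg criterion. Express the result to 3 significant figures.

C = D/d = 34.0/7.6 = 4.4737; K_W = (4C−1)/(4C−4)+0.615/C = 1.3534; K_s = 1+0.5/C = 1.1118
F_a = (F_max−F_min)/2 = 252.5 N; F_m = (F_max+F_min)/2 = 698.5 N
τ_a = K_W·8F_aD/(πd³) = 1.3534 × 49.801 = 67.4 MPa
τ_m = K_s·8F_mD/(πd³) = 1.1118 × 137.77 = 153.16 MPa
Soderberg: 1/n_f = τ_a/S_se + τ_m/S_sy = 67.4/484 + 153.16/921 = 0.13926 + 0.16630 = 0.30556
n_f = 1/0.30556 = 3.273

3.27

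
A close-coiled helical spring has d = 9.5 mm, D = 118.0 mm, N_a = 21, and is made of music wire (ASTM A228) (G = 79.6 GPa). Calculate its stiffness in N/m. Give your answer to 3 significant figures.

k = Gd⁴/(8D³N_a) = (79.6×10³ × 9.5⁴) / (8 × 118.0³ × 21)
  = 6.48347e+08 / 2.76029e+08 = 2.3488 N/mm = 2348.8 N/m

2350 N/m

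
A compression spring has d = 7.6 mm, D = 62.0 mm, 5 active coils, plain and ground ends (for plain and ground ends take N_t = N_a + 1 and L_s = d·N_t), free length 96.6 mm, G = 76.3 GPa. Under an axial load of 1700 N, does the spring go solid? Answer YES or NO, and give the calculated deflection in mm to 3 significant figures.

k = Gd⁴/(8D³N_a) = (76.3×10³)(7.6⁴)/(8·62.0³·5) = 26.702 N/mm
N_t = 6; L_s = 7.6·6 = 45.6 mm; δ_solid = L₀ − L_s = 96.6 − 45.6 = 51 mm
δ = F/k = 1700/26.702 = 63.666 mm
δ ≥ δ_solid → spring goes solid

YES, δ = 63.7 mm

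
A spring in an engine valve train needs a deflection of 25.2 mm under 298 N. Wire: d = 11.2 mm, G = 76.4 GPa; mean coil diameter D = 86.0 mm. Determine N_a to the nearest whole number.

20

Required rate k = F/δ = 298/25.2 = 11.825 N/mm
N_a = Gd⁴/(8D³k) = (76.4×10³ × 11.2⁴)/(8 × 86.0³ × 11.825)
    = 1.20217e+09 / 6.01729e+07 = 19.98 → 20 coils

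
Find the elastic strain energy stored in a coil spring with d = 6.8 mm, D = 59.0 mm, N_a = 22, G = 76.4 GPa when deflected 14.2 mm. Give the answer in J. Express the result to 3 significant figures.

k = Gd⁴/(8D³N_a) = (76.4×10³)(6.8⁴)/(8·59.0³·22) = 4.5192 N/mm
U = ½kδ² = 0.5 × 4.5192 × 14.2² = 455.62 N·mm = 0.45562 J

0.456 J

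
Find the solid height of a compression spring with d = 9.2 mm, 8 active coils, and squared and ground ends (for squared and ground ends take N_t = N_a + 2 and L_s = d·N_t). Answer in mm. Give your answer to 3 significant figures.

squared and ground ends: N_t = N_a + 2 = 8 + 2 = 10
L_s = d·N_t = 9.2 × 10 = 92 mm

92.0 mm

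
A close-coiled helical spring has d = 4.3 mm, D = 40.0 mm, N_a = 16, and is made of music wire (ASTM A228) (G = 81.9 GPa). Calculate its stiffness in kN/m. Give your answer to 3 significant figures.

k = Gd⁴/(8D³N_a) = (81.9×10³ × 4.3⁴) / (8 × 40.0³ × 16)
  = 2.8e+07 / 8.192e+06 = 3.418 N/mm

3.42 kN/m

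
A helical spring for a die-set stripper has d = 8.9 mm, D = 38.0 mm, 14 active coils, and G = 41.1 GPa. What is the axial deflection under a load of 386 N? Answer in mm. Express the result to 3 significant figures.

k = Gd⁴/(8D³N_a) = (41.1×10³)(8.9⁴)/(8·38.0³·14) = 41.96 N/mm
δ = F/k = 386 / 41.96 = 9.1993 mm

9.20 mm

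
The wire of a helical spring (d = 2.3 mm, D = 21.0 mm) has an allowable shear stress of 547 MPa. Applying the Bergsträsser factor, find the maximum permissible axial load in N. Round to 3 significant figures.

108 N

C = D/d = 21.0/2.3 = 9.1304
K_B = (4C+2)/(4C−3) = 38.522/33.522 = 1.1492
τ_max = K·8FD/(πd³) → F_max = τ_allow·πd³/(8DK)
F_max = 547·π·2.3³/(8·21.0·1.1492) = 20908/193.06 = 108.3 N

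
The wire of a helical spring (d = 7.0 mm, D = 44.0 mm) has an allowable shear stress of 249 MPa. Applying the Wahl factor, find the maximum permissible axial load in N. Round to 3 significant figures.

615 N

C = D/d = 44.0/7.0 = 6.2857
K_W = (4C−1)/(4C−4) + 0.615/C = 24.143/21.143 + 0.0978 = 1.2397
τ_max = K·8FD/(πd³) → F_max = τ_allow·πd³/(8DK)
F_max = 249·π·7.0³/(8·44.0·1.2397) = 2.6831e+05/436.39 = 614.85 N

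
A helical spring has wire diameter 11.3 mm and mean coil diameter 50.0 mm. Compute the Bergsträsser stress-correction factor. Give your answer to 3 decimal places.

C = D/d = 50.0/11.3 = 4.4248
K_B = (4C+2)/(4C−3) = 19.699/14.699 = 1.3402

1.340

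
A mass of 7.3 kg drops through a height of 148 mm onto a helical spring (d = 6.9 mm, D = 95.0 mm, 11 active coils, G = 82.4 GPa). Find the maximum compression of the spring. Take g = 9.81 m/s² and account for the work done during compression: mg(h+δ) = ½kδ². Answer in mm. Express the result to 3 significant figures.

k = Gd⁴/(8D³N_a) = (82.4×10³)(6.9⁴)/(8·95.0³·11) = 2.4755 N/mm
W = mg = 7.3 × 9.81 = 71.613 N
½kδ² − Wδ − Wh = 0 → δ = (W + √(W² + 2kWh))/k
δ = (71.613 + √(5128.4 + 52475.1))/2.4755 = (71.613 + 240.01)/2.4755 = 125.88 mm

126 mm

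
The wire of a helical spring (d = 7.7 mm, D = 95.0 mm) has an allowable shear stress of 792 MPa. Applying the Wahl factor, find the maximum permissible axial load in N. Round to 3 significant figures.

1340 N

C = D/d = 95.0/7.7 = 12.3377
K_W = (4C−1)/(4C−4) + 0.615/C = 48.351/45.351 + 0.0498 = 1.1160
τ_max = K·8FD/(πd³) → F_max = τ_allow·πd³/(8DK)
F_max = 792·π·7.7³/(8·95.0·1.1160) = 1.1359e+06/848.16 = 1339.3 N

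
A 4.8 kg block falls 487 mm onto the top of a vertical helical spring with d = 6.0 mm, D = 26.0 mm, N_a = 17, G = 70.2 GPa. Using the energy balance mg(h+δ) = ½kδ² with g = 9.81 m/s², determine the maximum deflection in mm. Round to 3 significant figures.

k = Gd⁴/(8D³N_a) = (70.2×10³)(6.0⁴)/(8·26.0³·17) = 38.061 N/mm
W = mg = 4.8 × 9.81 = 47.088 N
½kδ² − Wδ − Wh = 0 → δ = (W + √(W² + 2kWh))/k
δ = (47.088 + √(2217.3 + 1.74563e+06))/38.061 = (47.088 + 1322.1)/38.061 = 35.972 mm

36.0 mm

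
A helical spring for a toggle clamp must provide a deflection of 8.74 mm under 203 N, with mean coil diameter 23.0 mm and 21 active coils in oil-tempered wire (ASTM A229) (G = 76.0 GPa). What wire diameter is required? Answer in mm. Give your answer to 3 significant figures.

Required rate k = F/δ = 203/8.74 = 23.227 N/mm
d = (8D³N_a·k / G)^(1/4) = (8·23.0³·21·23.227 / (76.0×10³))^0.25
  = (624.69)^0.25 = 4.9994 mm

5.00 mm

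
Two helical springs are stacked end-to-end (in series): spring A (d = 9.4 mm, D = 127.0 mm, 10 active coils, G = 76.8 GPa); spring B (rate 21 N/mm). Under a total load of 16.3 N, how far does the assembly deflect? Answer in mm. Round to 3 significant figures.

k_A = Gd⁴/(8D³N_a) = (76.8×10³)(9.4⁴)/(8·127.0³·10) = 3.6591 N/mm
Series: 1/k_eq = 1/3.6591 + 1/21 = 0.32091; k_eq = 3.1161 N/mm
δ = F/k_eq = 16.3/3.1161 = 5.2309 mm

5.23 mm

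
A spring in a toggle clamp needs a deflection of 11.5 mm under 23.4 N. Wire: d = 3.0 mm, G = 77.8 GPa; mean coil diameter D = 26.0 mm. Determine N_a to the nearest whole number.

22

Required rate k = F/δ = 23.4/11.5 = 2.0348 N/mm
N_a = Gd⁴/(8D³k) = (77.8×10³ × 3.0⁴)/(8 × 26.0³ × 2.0348)
    = 6.3018e+06 / 286107 = 22.03 → 22 coils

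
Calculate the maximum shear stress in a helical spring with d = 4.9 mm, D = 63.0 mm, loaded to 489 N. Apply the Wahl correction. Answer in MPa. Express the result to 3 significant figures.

741 MPa

Spring index C = D/d = 63.0/4.9 = 12.8571
K_W = (4C−1)/(4C−4) + 0.615/C = 50.429/47.429 + 0.0478 = 1.1111
τ₀ = 8FD/(πd³) = 8·489·63.0/(π·4.9³) = 246456/369.61 = 666.81 MPa
τ_max = K·τ₀ = 1.1111 × 666.81 = 740.88 MPa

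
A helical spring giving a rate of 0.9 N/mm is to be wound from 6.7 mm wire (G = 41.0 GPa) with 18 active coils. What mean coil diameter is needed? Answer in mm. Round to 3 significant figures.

86.1 mm

D = (Gd⁴/(8N_a·k))^(1/3) = (41.0×10³·6.7⁴/(8·18·0.9))^(1/3)
  = (637497)^(1/3) = 86.0649 mm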